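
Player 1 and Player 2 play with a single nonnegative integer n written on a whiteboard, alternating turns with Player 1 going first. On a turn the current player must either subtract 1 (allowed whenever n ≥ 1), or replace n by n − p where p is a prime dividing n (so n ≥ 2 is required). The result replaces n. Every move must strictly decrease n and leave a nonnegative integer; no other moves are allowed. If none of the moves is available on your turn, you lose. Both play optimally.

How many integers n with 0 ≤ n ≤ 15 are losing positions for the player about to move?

4

Classify positions by backward induction: terminal positions (no move available) are L. From any other position, the mover wins iff some move reaches an L.
n=0: no move → L
n=1: W (go to 0, an L position)
n=2: W (go to 0, an L position)
n=3: W (go to 0, an L position)
n=4: L (options 2(W), 3(W) are all W)
n=5: W (go to 0, an L position)
n=6: W (go to 4, an L position)
n=7: W (go to 0, an L position)
n=8: L (options 6(W), 7(W) are all W)
n=9: W (go to 8, an L position)
n=10: W (go to 8, an L position)
n=11: W (go to 0, an L position)
n=12: L (options 9(W), 10(W), 11(W) are all W)
n=13: W (go to 0, an L position)
n=14: W (go to 12, an L position)
n=15: W (go to 12, an L position)
L entries with 0 ≤ n ≤ 15: n = 0, 4, 8, 12; that makes 4.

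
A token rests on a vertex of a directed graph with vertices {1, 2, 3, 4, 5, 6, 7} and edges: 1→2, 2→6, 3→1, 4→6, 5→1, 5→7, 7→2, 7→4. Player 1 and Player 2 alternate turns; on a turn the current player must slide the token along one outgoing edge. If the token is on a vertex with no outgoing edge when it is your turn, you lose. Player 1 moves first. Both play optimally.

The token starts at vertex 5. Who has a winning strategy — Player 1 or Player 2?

Player 1 wins.

Classify positions by backward induction: terminal positions (no move available) are L. From any other position, the mover wins iff some move reaches an L.
Every edge goes from a vertex to one that appears earlier in the order 6, 2, 1, 4, 3, 7, 5, so processing vertices in that order labels each vertex after all of its successors.
6: no outgoing edge → L
2: can move to 6, which is L ⇒ W
1: the only move is to 2(W), a W ⇒ L
4: can move to 6, which is L ⇒ W
3: can move to 1, which is L ⇒ W
7: moves to 4(W), 2(W); every one is W ⇒ L
5: can move to 7, which is L ⇒ W
The starting position 5 is W: Player 1 should move to 7, handing over an L position.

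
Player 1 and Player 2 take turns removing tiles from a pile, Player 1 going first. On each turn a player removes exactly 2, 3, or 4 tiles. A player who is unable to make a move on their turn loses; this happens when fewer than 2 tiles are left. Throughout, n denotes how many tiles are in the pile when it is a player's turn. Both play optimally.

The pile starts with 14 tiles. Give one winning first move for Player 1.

Remove 2, leaving 12.

Work bottom-up. With no move the player to move loses. Otherwise the position is W if at least one move leads to an L position for the opponent, and L if every move leads to a W.
n=0: no move → L
n=1: no move → L
n=2: reaches L-position 0 → W
n=3: reaches L-position 1 → W
n=4: reaches L-position 1 → W
n=5: reaches L-position 1 → W
n=6: only reaches 4(W), 3(W), 2(W), all W → L
n=7: only reaches 5(W), 4(W), 3(W), all W → L
n=8: reaches L-position 6 → W
n=9: reaches L-position 7 → W
n=10: reaches L-position 7 → W
n=11: reaches L-position 7 → W
n=12: only reaches 10(W), 9(W), 8(W), all W → L
n=13: only reaches 11(W), 10(W), 9(W), all W → L
n=14: reaches L-position 12 → W
From 14, the L positions reachable in one move are: 12.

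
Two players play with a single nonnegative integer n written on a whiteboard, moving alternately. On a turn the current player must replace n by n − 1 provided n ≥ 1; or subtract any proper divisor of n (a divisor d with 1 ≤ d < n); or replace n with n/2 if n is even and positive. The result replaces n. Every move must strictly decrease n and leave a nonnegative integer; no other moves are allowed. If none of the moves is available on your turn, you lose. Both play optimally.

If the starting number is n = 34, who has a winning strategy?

Work bottom-up. With no move the player to move loses. Otherwise the position is W if at least one move leads to an L position for the opponent, and L if every move leads to a W.
n=0: no move → L
n=1: →0(L), so W
n=2: →1(W) only, which is W, so L
n=3: →2(L), so W
n=4: →2(L), so W
n=5: →4(W) only, which is W, so L
n=6: →5(L), so W
n=7: →6(W) only, which is W, so L
n=8: →7(L), so W
n=9: →6(W), 8(W) — all W, so L
n=10: →5(L), so W
n=11: →10(W) only, which is W, so L
n=12: →9(L), so W
n=13: →12(W) only, which is W, so L
n=14: →7(L), so W
n=15: →10(W), 12(W), 14(W) — all W, so L
n=16: →15(L), so W
n=17: →16(W) only, which is W, so L
n=18: →9(L), so W
n=19: →18(W) only, which is W, so L
n=20: →15(L), so W
n=21: →14(W), 18(W), 20(W) — all W, so L
n=22: →11(L), so W
n=23: →22(W) only, which is W, so L
n=24: →21(L), so W
n=25: →20(W), 24(W) — all W, so L
n=26: →13(L), so W
n=27: →18(W), 24(W), 26(W) — all W, so L
n=28: →21(L), so W
n=29: →28(W) only, which is W, so L
n=30: →15(L), so W
n=31: →30(W) only, which is W, so L
n=32: →31(L), so W
n=33: →22(W), 30(W), 32(W) — all W, so L
n=34: →17(L), so W
From 34 the player to move can move to 17, reaching an L position.

The first player wins.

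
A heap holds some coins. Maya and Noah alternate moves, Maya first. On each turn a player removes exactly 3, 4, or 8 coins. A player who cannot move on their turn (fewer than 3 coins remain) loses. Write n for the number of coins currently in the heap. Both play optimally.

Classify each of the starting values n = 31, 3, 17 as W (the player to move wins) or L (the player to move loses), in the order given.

Work bottom-up. With no move the player to move loses. Otherwise the position is W if at least one move leads to an L position for the opponent, and L if every move leads to a W.
n=0: no move → L
n=1: no move → L
n=2: no move → L
n=3: W (go to 0, an L position)
n=4: W (go to 1, an L position)
n=5: W (go to 2, an L position)
n=6: W (go to 2, an L position)
n=7: L (options 4(W), 3(W) are all W)
n=8: W (go to 0, an L position)
n=9: W (go to 1, an L position)
n=10: W (go to 7, an L position)
n=11: W (go to 7, an L position)
n=12: L (options 9(W), 8(W), 4(W) are all W)
n=13: L (options 10(W), 9(W), 5(W) are all W)
n=14: L (options 11(W), 10(W), 6(W) are all W)
n=15: W (go to 12, an L position)
n=16: W (go to 13, an L position)
n=17: W (go to 14, an L position)
n=18: W (go to 14, an L position)
n=19: L (options 16(W), 15(W), 11(W) are all W)
n=20: W (go to 12, an L position)
n=21: W (go to 13, an L position)
n=22: W (go to 19, an L position)
n=23: W (go to 19, an L position)
n=24: L (options 21(W), 20(W), 16(W) are all W)
n=25: L (options 22(W), 21(W), 17(W) are all W)
n=26: L (options 23(W), 22(W), 18(W) are all W)
n=27: W (go to 24, an L position)
n=28: W (go to 25, an L position)
n=29: W (go to 26, an L position)
n=30: W (go to 26, an L position)
n=31: L (options 28(W), 27(W), 23(W) are all W)

31: L, 3: W, 17: W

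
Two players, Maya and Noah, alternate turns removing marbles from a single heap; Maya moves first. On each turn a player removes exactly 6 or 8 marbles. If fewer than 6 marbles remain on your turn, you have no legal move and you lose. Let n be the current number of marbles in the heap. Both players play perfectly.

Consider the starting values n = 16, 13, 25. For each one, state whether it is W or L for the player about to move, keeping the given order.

16: L, 13: W, 25: W

Work bottom-up. With no move the player to move loses. Otherwise the position is W if at least one move leads to an L position for the opponent, and L if every move leads to a W.
n=0: no move → L
n=1: no move → L
n=2: no move → L
n=3: no move → L
n=4: no move → L
n=5: no move → L
n=6: →0(L), so W
n=7: →1(L), so W
n=8: →2(L), so W
n=9: →3(L), so W
n=10: →4(L), so W
n=11: →5(L), so W
n=12: →4(L), so W
n=13: →5(L), so W
n=14: →8(W), 6(W) — all W, so L
n=15: →9(W), 7(W) — all W, so L
n=16: →10(W), 8(W) — all W, so L
n=17: →11(W), 9(W) — all W, so L
n=18: →12(W), 10(W) — all W, so L
n=19: →13(W), 11(W) — all W, so L
n=20: →14(L), so W
n=21: →15(L), so W
n=22: →16(L), so W
n=23: →17(L), so W
n=24: →18(L), so W
n=25: →19(L), so W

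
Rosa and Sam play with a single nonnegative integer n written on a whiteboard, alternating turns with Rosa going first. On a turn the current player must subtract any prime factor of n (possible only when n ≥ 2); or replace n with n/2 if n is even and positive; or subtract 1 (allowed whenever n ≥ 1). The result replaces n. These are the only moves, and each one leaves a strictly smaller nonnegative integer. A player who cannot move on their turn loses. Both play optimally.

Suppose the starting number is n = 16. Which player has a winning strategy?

Rosa wins.

Positions with no move are L. A position that does have a move is losing for the player to move precisely when every available move leads to a winning position for the opponent. Fill in the labels:
n=0: no move → L
n=1: reaches L-position 0 → W
n=2: reaches L-position 0 → W
n=3: reaches L-position 0 → W
n=4: only reaches 2(W), 3(W), all W → L
n=5: reaches L-position 0 → W
n=6: reaches L-position 4 → W
n=7: reaches L-position 0 → W
n=8: reaches L-position 4 → W
n=9: only reaches 6(W), 8(W), all W → L
n=10: reaches L-position 9 → W
n=11: reaches L-position 0 → W
n=12: reaches L-position 9 → W
n=13: reaches L-position 0 → W
n=14: only reaches 7(W), 12(W), 13(W), all W → L
n=15: reaches L-position 14 → W
n=16: reaches L-position 14 → W
From 16 Rosa can move to 14, reaching an L position.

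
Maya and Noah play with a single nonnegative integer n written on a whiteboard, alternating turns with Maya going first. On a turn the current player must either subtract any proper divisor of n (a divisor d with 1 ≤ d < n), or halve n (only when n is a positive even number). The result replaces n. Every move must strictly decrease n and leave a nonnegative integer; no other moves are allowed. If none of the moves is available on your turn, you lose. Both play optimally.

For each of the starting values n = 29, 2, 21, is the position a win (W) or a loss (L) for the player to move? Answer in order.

29: L, 2: W, 21: L

Compute win/loss labels from the base case upward. A position with no move is L. Any other position is W if it can reach an L in one move, else L.
n=0: no move → L
n=1: no move → L
n=2: can move to 1, which is L ⇒ W
n=3: the only move is to 2(W), a W ⇒ L
n=4: can move to 3, which is L ⇒ W
n=5: the only move is to 4(W), a W ⇒ L
n=6: can move to 3, which is L ⇒ W
n=7: the only move is to 6(W), a W ⇒ L
n=8: can move to 7, which is L ⇒ W
n=9: moves to 6(W), 8(W); every one is W ⇒ L
n=10: can move to 5, which is L ⇒ W
n=11: the only move is to 10(W), a W ⇒ L
n=12: can move to 9, which is L ⇒ W
n=13: the only move is to 12(W), a W ⇒ L
n=14: can move to 7, which is L ⇒ W
n=15: moves to 10(W), 12(W), 14(W); every one is W ⇒ L
n=16: can move to 15, which is L ⇒ W
n=17: the only move is to 16(W), a W ⇒ L
n=18: can move to 9, which is L ⇒ W
n=19: the only move is to 18(W), a W ⇒ L
n=20: can move to 15, which is L ⇒ W
n=21: moves to 14(W), 18(W), 20(W); every one is W ⇒ L
n=22: can move to 11, which is L ⇒ W
n=23: the only move is to 22(W), a W ⇒ L
n=24: can move to 21, which is L ⇒ W
n=25: moves to 20(W), 24(W); every one is W ⇒ L
n=26: can move to 13, which is L ⇒ W
n=27: moves to 18(W), 24(W), 26(W); every one is W ⇒ L
n=28: can move to 21, which is L ⇒ W
n=29: the only move is to 28(W), a W ⇒ L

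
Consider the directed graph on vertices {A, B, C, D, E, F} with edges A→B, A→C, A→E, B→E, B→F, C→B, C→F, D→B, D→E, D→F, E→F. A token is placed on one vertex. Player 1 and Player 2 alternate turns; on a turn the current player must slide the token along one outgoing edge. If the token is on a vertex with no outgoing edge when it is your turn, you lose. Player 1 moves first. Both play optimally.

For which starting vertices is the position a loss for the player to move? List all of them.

A, F

Build the W/L table. Terminal = L. A non-terminal position is W if it has a move to some L; otherwise it is L.
Every edge goes from a vertex to one that appears earlier in the order F, E, B, D, C, A, so processing vertices in that order labels each vertex after all of its successors.
F: no outgoing edge → L
E: reaches L-position F → W
B: reaches L-position F → W
D: reaches L-position F → W
C: reaches L-position F → W
A: only reaches C(W), B(W), E(W), all W → L
The losing starting vertices are exactly the entries labelled L in this table (2 of them).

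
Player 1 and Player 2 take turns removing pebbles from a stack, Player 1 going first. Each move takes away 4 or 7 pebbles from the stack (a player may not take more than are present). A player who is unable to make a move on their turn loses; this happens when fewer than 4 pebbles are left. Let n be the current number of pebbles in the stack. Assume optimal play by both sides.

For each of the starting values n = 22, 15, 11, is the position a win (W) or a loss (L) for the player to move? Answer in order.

22: L, 15: W, 11: L

Classify positions by backward induction: terminal positions (no move available) are L. From any other position, the mover wins iff some move reaches an L.
n=0: no move → L
n=1: no move → L
n=2: no move → L
n=3: no move → L
n=4: reaches L-position 0 → W
n=5: reaches L-position 1 → W
n=6: reaches L-position 2 → W
n=7: reaches L-position 3 → W
n=8: reaches L-position 1 → W
n=9: reaches L-position 2 → W
n=10: reaches L-position 3 → W
n=11: only reaches 7(W), 4(W), all W → L
n=12: only reaches 8(W), 5(W), all W → L
n=13: only reaches 9(W), 6(W), all W → L
n=14: only reaches 10(W), 7(W), all W → L
n=15: reaches L-position 11 → W
n=16: reaches L-position 12 → W
n=17: reaches L-position 13 → W
n=18: reaches L-position 14 → W
n=19: reaches L-position 12 → W
n=20: reaches L-position 13 → W
n=21: reaches L-position 14 → W
n=22: only reaches 18(W), 15(W), all W → L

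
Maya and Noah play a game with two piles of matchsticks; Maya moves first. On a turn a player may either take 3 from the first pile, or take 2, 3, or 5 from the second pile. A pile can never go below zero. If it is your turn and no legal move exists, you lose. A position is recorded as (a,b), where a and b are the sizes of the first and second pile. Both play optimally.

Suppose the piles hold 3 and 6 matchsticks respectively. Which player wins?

Maya wins.

Positions with no move are L. A position that does have a move is losing for the player to move precisely when every available move leads to a winning position for the opponent. Fill in the labels:
No move ever increases a pile, so every position that can arise here has a ≤ 3 and b ≤ 6; it is enough to label the cells with 0 ≤ a ≤ 3 and 0 ≤ b ≤ 6.
Every move lowers a or b (never raises either), so fill the grid row by row in increasing a, and left to right within a row: each cell's successors are then already labelled.
      b=0  b=1  b=2  b=3  b=4  b=5  b=6
a=0:    L    L    W    W    W    W    W
a=1:    L    L    W    W    W    W    W
a=2:    L    L    W    W    W    W    W
a=3:    W    W    L    L    W    W    W
Cells with no legal move (terminal, hence L): (0,0), (0,1), (1,0), (1,1), (2,0), (2,1).
The remaining L cells, each justified by listing all of its moves:
(3,2): only reaches (0,2)(W), (3,0)(W), all W → L
(3,3): only reaches (0,3)(W), (3,1)(W), (3,0)(W), all W → L
Every other cell has at least one move into one of the L cells above, so it is W.
From (3,6) Maya can move to (3,3), reaching an L position.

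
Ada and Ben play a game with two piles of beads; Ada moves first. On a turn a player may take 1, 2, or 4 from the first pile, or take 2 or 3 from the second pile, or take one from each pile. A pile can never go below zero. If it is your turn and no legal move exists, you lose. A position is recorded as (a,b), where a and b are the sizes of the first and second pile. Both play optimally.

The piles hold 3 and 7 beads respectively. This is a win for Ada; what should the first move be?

Move to (2,7).

Work bottom-up. With no move the player to move loses. Otherwise the position is W if at least one move leads to an L position for the opponent, and L if every move leads to a W.
No move ever increases a pile, so every position that can arise here has a ≤ 3 and b ≤ 7; it is enough to label the cells with 0 ≤ a ≤ 3 and 0 ≤ b ≤ 7.
Every move lowers a or b (never raises either), so fill the grid row by row in increasing a, and left to right within a row: each cell's successors are then already labelled.
      b=0  b=1  b=2  b=3  b=4  b=5  b=6  b=7
a=0:    L    L    W    W    W    L    L    W
a=1:    W    W    W    L    L    W    W    W
a=2:    W    W    L    W    W    W    W    L
a=3:    L    L    W    W    W    L    L    W
Cells with no legal move (terminal, hence L): (0,0), (0,1).
The remaining L cells, each justified by listing all of its moves:
(0,5): moves to (0,3)(W), (0,2)(W); every one is W ⇒ L
(0,6): moves to (0,4)(W), (0,3)(W); every one is W ⇒ L
(1,3): moves to (0,3)(W), (1,1)(W), (1,0)(W), (0,2)(W); every one is W ⇒ L
(1,4): moves to (0,4)(W), (1,2)(W), (1,1)(W), (0,3)(W); every one is W ⇒ L
(2,2): moves to (1,2)(W), (0,2)(W), (2,0)(W), (1,1)(W); every one is W ⇒ L
(2,7): moves to (1,7)(W), (0,7)(W), (2,5)(W), (2,4)(W), (1,6)(W); every one is W ⇒ L
(3,0): moves to (2,0)(W), (1,0)(W); every one is W ⇒ L
(3,1): moves to (2,1)(W), (1,1)(W), (2,0)(W); every one is W ⇒ L
(3,5): moves to (2,5)(W), (1,5)(W), (3,3)(W), (3,2)(W), (2,4)(W); every one is W ⇒ L
(3,6): moves to (2,6)(W), (1,6)(W), (3,4)(W), (3,3)(W), (2,5)(W); every one is W ⇒ L
Every other cell has at least one move into one of the L cells above, so it is W.
From (3,7), the L positions reachable in one move are: (2,7), (3,5). Any move reaching one of these is winning.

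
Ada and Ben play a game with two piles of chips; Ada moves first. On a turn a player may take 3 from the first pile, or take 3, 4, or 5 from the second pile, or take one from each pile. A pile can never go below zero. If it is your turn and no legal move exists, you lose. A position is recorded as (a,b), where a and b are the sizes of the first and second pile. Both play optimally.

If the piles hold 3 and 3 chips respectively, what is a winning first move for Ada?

Classify positions by backward induction: terminal positions (no move available) are L. From any other position, the mover wins iff some move reaches an L.
No move ever increases a pile, so every position that can arise here has a ≤ 3 and b ≤ 3; it is enough to label the cells with 0 ≤ a ≤ 3 and 0 ≤ b ≤ 3.
Every move lowers a or b (never raises either), so fill the grid row by row in increasing a, and left to right within a row: each cell's successors are then already labelled.
      b=0  b=1  b=2  b=3
a=0:    L    L    L    W
a=1:    L    W    W    W
a=2:    L    W    L    W
a=3:    W    W    W    W
Cells with no legal move (terminal, hence L): (0,0), (0,1), (0,2), (1,0), (2,0).
The remaining L cells, each justified by listing all of its moves:
(2,2): →(1,1)(W) only, which is W, so L
Every other cell has at least one move into one of the L cells above, so it is W.
From (3,3), the L positions reachable in one move are: (2,2).

Move to (2,2).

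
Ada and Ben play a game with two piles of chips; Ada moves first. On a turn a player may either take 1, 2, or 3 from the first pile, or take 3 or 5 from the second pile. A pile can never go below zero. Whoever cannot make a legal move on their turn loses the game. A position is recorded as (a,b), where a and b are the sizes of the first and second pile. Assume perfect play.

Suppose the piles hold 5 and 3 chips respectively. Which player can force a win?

Ben wins.

Build the W/L table. Terminal = L. A non-terminal position is W if it has a move to some L; otherwise it is L.
No move ever increases a pile, so every position that can arise here has a ≤ 5 and b ≤ 3; it is enough to label the cells with 0 ≤ a ≤ 5 and 0 ≤ b ≤ 3.
Every move lowers a or b (never raises either), so fill the grid row by row in increasing a, and left to right within a row: each cell's successors are then already labelled.
      b=0  b=1  b=2  b=3
a=0:    L    L    L    W
a=1:    W    W    W    L
a=2:    W    W    W    W
a=3:    W    W    W    W
a=4:    L    L    L    W
a=5:    W    W    W    L
Cells with no legal move (terminal, hence L): (0,0), (0,1), (0,2).
The remaining L cells, each justified by listing all of its moves:
(1,3): moves to (0,3)(W), (1,0)(W); every one is W ⇒ L
(4,0): moves to (3,0)(W), (2,0)(W), (1,0)(W); every one is W ⇒ L
(4,1): moves to (3,1)(W), (2,1)(W), (1,1)(W); every one is W ⇒ L
(4,2): moves to (3,2)(W), (2,2)(W), (1,2)(W); every one is W ⇒ L
(5,3): moves to (4,3)(W), (3,3)(W), (2,3)(W), (5,0)(W); every one is W ⇒ L
Every other cell has at least one move into one of the L cells above, so it is W.
Every move from (5,3) reaches a W position, so the mover loses.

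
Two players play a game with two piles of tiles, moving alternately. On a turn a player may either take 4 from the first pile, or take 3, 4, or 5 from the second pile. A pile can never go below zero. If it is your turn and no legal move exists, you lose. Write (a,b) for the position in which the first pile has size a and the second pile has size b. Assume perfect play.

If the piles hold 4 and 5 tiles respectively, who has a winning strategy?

Label each position W (a win for the player to move) or L (a loss). A position with no legal move is L; any other position is W exactly when some move reaches an L, and L when every move reaches a W.
No move ever increases a pile, so every position that can arise here has a ≤ 4 and b ≤ 5; it is enough to label the cells with 0 ≤ a ≤ 4 and 0 ≤ b ≤ 5.
Every move lowers a or b (never raises either), so fill the grid row by row in increasing a, and left to right within a row: each cell's successors are then already labelled.
      b=0  b=1  b=2  b=3  b=4  b=5
a=0:    L    L    L    W    W    W
a=1:    L    L    L    W    W    W
a=2:    L    L    L    W    W    W
a=3:    L    L    L    W    W    W
a=4:    W    W    W    L    L    L
Cells with no legal move (terminal, hence L): (0,0), (0,1), (0,2), (1,0), (1,1), (1,2), (2,0), (2,1), (2,2), (3,0), (3,1), (3,2).
The remaining L cells, each justified by listing all of its moves:
(4,3): moves to (0,3)(W), (4,0)(W); every one is W ⇒ L
(4,4): moves to (0,4)(W), (4,1)(W), (4,0)(W); every one is W ⇒ L
(4,5): moves to (0,5)(W), (4,2)(W), (4,1)(W), (4,0)(W); every one is W ⇒ L
Every other cell has at least one move into one of the L cells above, so it is W.
Every move from (4,5) reaches a W position, so the mover loses.

The second player wins.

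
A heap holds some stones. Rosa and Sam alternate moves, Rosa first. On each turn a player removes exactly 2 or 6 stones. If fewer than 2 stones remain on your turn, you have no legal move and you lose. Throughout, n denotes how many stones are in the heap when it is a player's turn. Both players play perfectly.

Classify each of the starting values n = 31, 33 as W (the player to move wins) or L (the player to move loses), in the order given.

31: W, 33: L

Label each position W (a win for the player to move) or L (a loss). A position with no legal move is L; any other position is W exactly when some move reaches an L, and L when every move reaches a W.
n=0: no move → L
n=1: no move → L
n=2: can move to 0, which is L ⇒ W
n=3: can move to 1, which is L ⇒ W
n=4: the only move is to 2(W), a W ⇒ L
n=5: the only move is to 3(W), a W ⇒ L
n=6: can move to 4, which is L ⇒ W
n=7: can move to 5, which is L ⇒ W
n=8: moves to 6(W), 2(W); every one is W ⇒ L
n=9: moves to 7(W), 3(W); every one is W ⇒ L
n=10: can move to 8, which is L ⇒ W
n=11: can move to 9, which is L ⇒ W
n=12: moves to 10(W), 6(W); every one is W ⇒ L
n=13: moves to 11(W), 7(W); every one is W ⇒ L
n=14: can move to 12, which is L ⇒ W
n=15: can move to 13, which is L ⇒ W
n=16: moves to 14(W), 10(W); every one is W ⇒ L
n=17: moves to 15(W), 11(W); every one is W ⇒ L
n=18: can move to 16, which is L ⇒ W
n=19: can move to 17, which is L ⇒ W
n=20: moves to 18(W), 14(W); every one is W ⇒ L
n=21: moves to 19(W), 15(W); every one is W ⇒ L
n=22: can move to 20, which is L ⇒ W
n=23: can move to 21, which is L ⇒ W
n=24: moves to 22(W), 18(W); every one is W ⇒ L
n=25: moves to 23(W), 19(W); every one is W ⇒ L
n=26: can move to 24, which is L ⇒ W
n=27: can move to 25, which is L ⇒ W
n=28: moves to 26(W), 22(W); every one is W ⇒ L
n=29: moves to 27(W), 23(W); every one is W ⇒ L
n=30: can move to 28, which is L ⇒ W
n=31: can move to 29, which is L ⇒ W
n=32: moves to 30(W), 26(W); every one is W ⇒ L
n=33: moves to 31(W), 27(W); every one is W ⇒ L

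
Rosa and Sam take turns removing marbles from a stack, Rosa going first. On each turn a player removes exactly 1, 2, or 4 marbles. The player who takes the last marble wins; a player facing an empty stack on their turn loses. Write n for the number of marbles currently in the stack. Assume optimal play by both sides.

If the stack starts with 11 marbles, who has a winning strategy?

Rosa wins.

Positions with no move are L. A position that does have a move is losing for the player to move precisely when every available move leads to a winning position for the opponent. Fill in the labels:
n=0: no move → L
n=1: →0(L), so W
n=2: →0(L), so W
n=3: →2(W), 1(W) — all W, so L
n=4: →3(L), so W
n=5: →3(L), so W
n=6: →5(W), 4(W), 2(W) — all W, so L
n=7: →6(L), so W
n=8: →6(L), so W
n=9: →8(W), 7(W), 5(W) — all W, so L
n=10: →9(L), so W
n=11: →9(L), so W
The starting position 11 is W: Rosa should remove 2, leaving 9, handing over an L position.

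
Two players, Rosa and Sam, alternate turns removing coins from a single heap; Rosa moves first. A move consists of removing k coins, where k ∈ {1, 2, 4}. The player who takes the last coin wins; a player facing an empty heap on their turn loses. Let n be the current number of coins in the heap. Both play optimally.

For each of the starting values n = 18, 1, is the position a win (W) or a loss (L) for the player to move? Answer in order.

Build the W/L table. Terminal = L. A non-terminal position is W if it has a move to some L; otherwise it is L.
n=0: no move → L
n=1: W (go to 0, an L position)
n=2: W (go to 0, an L position)
n=3: L (options 2(W), 1(W) are all W)
n=4: W (go to 3, an L position)
n=5: W (go to 3, an L position)
n=6: L (options 5(W), 4(W), 2(W) are all W)
n=7: W (go to 6, an L position)
n=8: W (go to 6, an L position)
n=9: L (options 8(W), 7(W), 5(W) are all W)
n=10: W (go to 9, an L position)
n=11: W (go to 9, an L position)
n=12: L (options 11(W), 10(W), 8(W) are all W)
n=13: W (go to 12, an L position)
n=14: W (go to 12, an L position)
n=15: L (options 14(W), 13(W), 11(W) are all W)
n=16: W (go to 15, an L position)
n=17: W (go to 15, an L position)
n=18: L (options 17(W), 16(W), 14(W) are all W)

18: L, 1: W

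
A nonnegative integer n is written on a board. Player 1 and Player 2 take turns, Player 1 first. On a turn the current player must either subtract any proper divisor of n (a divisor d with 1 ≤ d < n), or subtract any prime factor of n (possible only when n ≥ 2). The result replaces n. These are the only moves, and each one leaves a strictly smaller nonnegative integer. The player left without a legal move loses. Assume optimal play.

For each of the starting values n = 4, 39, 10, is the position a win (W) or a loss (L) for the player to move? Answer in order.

4: L, 39: W, 10: W

Work bottom-up. With no move the player to move loses. Otherwise the position is W if at least one move leads to an L position for the opponent, and L if every move leads to a W.
n=0: no move → L
n=1: no move → L
n=2: reaches L-position 0 → W
n=3: reaches L-position 0 → W
n=4: only reaches 2(W), 3(W), all W → L
n=5: reaches L-position 0 → W
n=6: reaches L-position 4 → W
n=7: reaches L-position 0 → W
n=8: reaches L-position 4 → W
n=9: only reaches 6(W), 8(W), all W → L
n=10: reaches L-position 9 → W
n=11: reaches L-position 0 → W
n=12: reaches L-position 9 → W
n=13: reaches L-position 0 → W
n=14: only reaches 7(W), 12(W), 13(W), all W → L
n=15: reaches L-position 14 → W
n=16: reaches L-position 14 → W
n=17: reaches L-position 0 → W
n=18: reaches L-position 9 → W
n=19: reaches L-position 0 → W
n=20: only reaches 10(W), 15(W), 16(W), 18(W), 19(W), all W → L
n=21: reaches L-position 14 → W
n=22: reaches L-position 20 → W
n=23: reaches L-position 0 → W
n=24: reaches L-position 20 → W
n=25: reaches L-position 20 → W
n=26: only reaches 13(W), 24(W), 25(W), all W → L
n=27: reaches L-position 26 → W
n=28: reaches L-position 14 → W
n=29: reaches L-position 0 → W
n=30: reaches L-position 20 → W
n=31: reaches L-position 0 → W
n=32: only reaches 16(W), 24(W), 28(W), 30(W), 31(W), all W → L
n=33: reaches L-position 32 → W
n=34: reaches L-position 32 → W
n=35: only reaches 28(W), 30(W), 34(W), all W → L
n=36: reaches L-position 32 → W
n=37: reaches L-position 0 → W
n=38: only reaches 19(W), 36(W), 37(W), all W → L
n=39: reaches L-position 26 → W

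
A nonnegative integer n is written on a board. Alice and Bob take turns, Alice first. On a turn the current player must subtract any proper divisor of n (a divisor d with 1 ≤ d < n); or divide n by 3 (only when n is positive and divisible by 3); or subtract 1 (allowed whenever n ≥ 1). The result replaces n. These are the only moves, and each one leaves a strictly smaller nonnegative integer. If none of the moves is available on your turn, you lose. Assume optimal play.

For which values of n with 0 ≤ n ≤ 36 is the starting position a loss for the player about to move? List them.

Build the W/L table. Terminal = L. A non-terminal position is W if it has a move to some L; otherwise it is L.
n=0: no move → L
n=1: can move to 0, which is L ⇒ W
n=2: the only move is to 1(W), a W ⇒ L
n=3: can move to 2, which is L ⇒ W
n=4: can move to 2, which is L ⇒ W
n=5: the only move is to 4(W), a W ⇒ L
n=6: can move to 2, which is L ⇒ W
n=7: the only move is to 6(W), a W ⇒ L
n=8: can move to 7, which is L ⇒ W
n=9: moves to 3(W), 6(W), 8(W); every one is W ⇒ L
n=10: can move to 5, which is L ⇒ W
n=11: the only move is to 10(W), a W ⇒ L
n=12: can move to 9, which is L ⇒ W
n=13: the only move is to 12(W), a W ⇒ L
n=14: can move to 7, which is L ⇒ W
n=15: can move to 5, which is L ⇒ W
n=16: moves to 8(W), 12(W), 14(W), 15(W); every one is W ⇒ L
n=17: can move to 16, which is L ⇒ W
n=18: can move to 9, which is L ⇒ W
n=19: the only move is to 18(W), a W ⇒ L
n=20: can move to 16, which is L ⇒ W
n=21: can move to 7, which is L ⇒ W
n=22: can move to 11, which is L ⇒ W
n=23: the only move is to 22(W), a W ⇒ L
n=24: can move to 16, which is L ⇒ W
n=25: moves to 20(W), 24(W); every one is W ⇒ L
n=26: can move to 13, which is L ⇒ W
n=27: can move to 9, which is L ⇒ W
n=28: moves to 14(W), 21(W), 24(W), 26(W), 27(W); every one is W ⇒ L
n=29: can move to 28, which is L ⇒ W
n=30: can move to 25, which is L ⇒ W
n=31: the only move is to 30(W), a W ⇒ L
n=32: can move to 16, which is L ⇒ W
n=33: can move to 11, which is L ⇒ W
n=34: moves to 17(W), 32(W), 33(W); every one is W ⇒ L
n=35: can move to 28, which is L ⇒ W
n=36: can move to 34, which is L ⇒ W
Reading off the rows marked L gives the requested list; there are 14 such values of n.

0, 2, 5, 7, 9, 11, 13, 16, 19, 23, 25, 28, 31, 34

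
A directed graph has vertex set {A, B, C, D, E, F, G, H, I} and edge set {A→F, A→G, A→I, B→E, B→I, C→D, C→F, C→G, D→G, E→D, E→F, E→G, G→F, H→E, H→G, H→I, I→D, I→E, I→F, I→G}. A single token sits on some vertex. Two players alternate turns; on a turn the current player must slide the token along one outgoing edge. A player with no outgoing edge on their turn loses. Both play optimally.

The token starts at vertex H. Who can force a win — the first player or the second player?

The second player wins.

Work bottom-up. With no move the player to move loses. Otherwise the position is W if at least one move leads to an L position for the opponent, and L if every move leads to a W.
Every edge goes from a vertex to one that appears earlier in the order F, G, D, E, C, I, A, B, H, so processing vertices in that order labels each vertex after all of its successors.
F: no outgoing edge → L
G: can move to F, which is L ⇒ W
D: the only move is to G(W), a W ⇒ L
E: can move to D, which is L ⇒ W
C: can move to D, which is L ⇒ W
I: can move to D, which is L ⇒ W
A: can move to F, which is L ⇒ W
B: moves to I(W), E(W); every one is W ⇒ L
H: moves to I(W), E(W), G(W); every one is W ⇒ L
The starting position H is L: whatever the player to move does, the opponent receives a W position.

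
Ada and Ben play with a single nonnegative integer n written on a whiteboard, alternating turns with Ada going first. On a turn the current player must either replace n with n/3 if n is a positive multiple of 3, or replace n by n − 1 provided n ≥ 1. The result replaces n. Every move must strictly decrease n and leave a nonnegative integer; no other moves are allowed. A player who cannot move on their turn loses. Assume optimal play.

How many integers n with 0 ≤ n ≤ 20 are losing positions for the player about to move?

10

Classify positions by backward induction: terminal positions (no move available) are L. From any other position, the mover wins iff some move reaches an L.
n=0: no move → L
n=1: can move to 0, which is L ⇒ W
n=2: the only move is to 1(W), a W ⇒ L
n=3: can move to 2, which is L ⇒ W
n=4: the only move is to 3(W), a W ⇒ L
n=5: can move to 4, which is L ⇒ W
n=6: can move to 2, which is L ⇒ W
n=7: the only move is to 6(W), a W ⇒ L
n=8: can move to 7, which is L ⇒ W
n=9: moves to 3(W), 8(W); every one is W ⇒ L
n=10: can move to 9, which is L ⇒ W
n=11: the only move is to 10(W), a W ⇒ L
n=12: can move to 4, which is L ⇒ W
n=13: the only move is to 12(W), a W ⇒ L
n=14: can move to 13, which is L ⇒ W
n=15: moves to 5(W), 14(W); every one is W ⇒ L
n=16: can move to 15, which is L ⇒ W
n=17: the only move is to 16(W), a W ⇒ L
n=18: can move to 17, which is L ⇒ W
n=19: the only move is to 18(W), a W ⇒ L
n=20: can move to 19, which is L ⇒ W
L entries with 0 ≤ n ≤ 20: n = 0, 2, 4, 7, 9, 11, 13, 15, 17, 19; that makes 10.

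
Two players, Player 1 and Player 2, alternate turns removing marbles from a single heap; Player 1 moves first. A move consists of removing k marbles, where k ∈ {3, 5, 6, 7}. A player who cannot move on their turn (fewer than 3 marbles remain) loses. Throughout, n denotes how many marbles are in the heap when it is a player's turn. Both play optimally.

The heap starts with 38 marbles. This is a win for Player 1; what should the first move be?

Positions with no move are L. A position that does have a move is losing for the player to move precisely when every available move leads to a winning position for the opponent. Fill in the labels:
n=0: no move → L
n=1: no move → L
n=2: no move → L
n=3: reaches L-position 0 → W
n=4: reaches L-position 1 → W
n=5: reaches L-position 2 → W
n=6: reaches L-position 1 → W
n=7: reaches L-position 2 → W
n=8: reaches L-position 2 → W
n=9: reaches L-position 2 → W
n=10: only reaches 7(W), 5(W), 4(W), 3(W), all W → L
n=11: only reaches 8(W), 6(W), 5(W), 4(W), all W → L
n=12: only reaches 9(W), 7(W), 6(W), 5(W), all W → L
n=13: reaches L-position 10 → W
n=14: reaches L-position 11 → W
n=15: reaches L-position 12 → W
n=16: reaches L-position 11 → W
n=17: reaches L-position 12 → W
n=18: reaches L-position 12 → W
n=19: reaches L-position 12 → W
n=20: only reaches 17(W), 15(W), 14(W), 13(W), all W → L
n=21: only reaches 18(W), 16(W), 15(W), 14(W), all W → L
n=22: only reaches 19(W), 17(W), 16(W), 15(W), all W → L
n=23: reaches L-position 20 → W
n=24: reaches L-position 21 → W
n=25: reaches L-position 22 → W
n=26: reaches L-position 21 → W
n=27: reaches L-position 22 → W
n=28: reaches L-position 22 → W
n=29: reaches L-position 22 → W
n=30: only reaches 27(W), 25(W), 24(W), 23(W), all W → L
n=31: only reaches 28(W), 26(W), 25(W), 24(W), all W → L
n=32: only reaches 29(W), 27(W), 26(W), 25(W), all W → L
n=33: reaches L-position 30 → W
n=34: reaches L-position 31 → W
n=35: reaches L-position 32 → W
n=36: reaches L-position 31 → W
n=37: reaches L-position 32 → W
n=38: reaches L-position 32 → W
From 38, the L positions reachable in one move are: 32, 31. Any move reaching one of these is winning.

Remove 6, leaving 32.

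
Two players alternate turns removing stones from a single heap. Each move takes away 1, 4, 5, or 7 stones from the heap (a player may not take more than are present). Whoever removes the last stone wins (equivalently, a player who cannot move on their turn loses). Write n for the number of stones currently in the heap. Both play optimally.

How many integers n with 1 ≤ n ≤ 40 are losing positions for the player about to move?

10

Classify positions by backward induction: terminal positions (no move available) are L. From any other position, the mover wins iff some move reaches an L.
n=0: no move → L
n=1: reaches L-position 0 → W
n=2: only reaches 1(W), which is W → L
n=3: reaches L-position 2 → W
n=4: reaches L-position 0 → W
n=5: reaches L-position 0 → W
n=6: reaches L-position 2 → W
n=7: reaches L-position 2 → W
n=8: only reaches 7(W), 4(W), 3(W), 1(W), all W → L
n=9: reaches L-position 8 → W
n=10: only reaches 9(W), 6(W), 5(W), 3(W), all W → L
n=11: reaches L-position 10 → W
n=12: reaches L-position 8 → W
n=13: reaches L-position 8 → W
n=14: reaches L-position 10 → W
n=15: reaches L-position 10 → W
n=16: only reaches 15(W), 12(W), 11(W), 9(W), all W → L
n=17: reaches L-position 16 → W
n=18: only reaches 17(W), 14(W), 13(W), 11(W), all W → L
n=19: reaches L-position 18 → W
n=20: reaches L-position 16 → W
n=21: reaches L-position 16 → W
n=22: reaches L-position 18 → W
n=23: reaches L-position 18 → W
n=24: only reaches 23(W), 20(W), 19(W), 17(W), all W → L
n=25: reaches L-position 24 → W
n=26: only reaches 25(W), 22(W), 21(W), 19(W), all W → L
n=27: reaches L-position 26 → W
n=28: reaches L-position 24 → W
n=29: reaches L-position 24 → W
n=30: reaches L-position 26 → W
n=31: reaches L-position 26 → W
n=32: only reaches 31(W), 28(W), 27(W), 25(W), all W → L
n=33: reaches L-position 32 → W
n=34: only reaches 33(W), 30(W), 29(W), 27(W), all W → L
n=35: reaches L-position 34 → W
n=36: reaches L-position 32 → W
n=37: reaches L-position 32 → W
n=38: reaches L-position 34 → W
n=39: reaches L-position 34 → W
n=40: only reaches 39(W), 36(W), 35(W), 33(W), all W → L
L entries with 1 ≤ n ≤ 40 (n=0 is outside the asked range and is not counted): n = 2, 8, 10, 16, 18, 24, 26, 32, 34, 40; that makes 10.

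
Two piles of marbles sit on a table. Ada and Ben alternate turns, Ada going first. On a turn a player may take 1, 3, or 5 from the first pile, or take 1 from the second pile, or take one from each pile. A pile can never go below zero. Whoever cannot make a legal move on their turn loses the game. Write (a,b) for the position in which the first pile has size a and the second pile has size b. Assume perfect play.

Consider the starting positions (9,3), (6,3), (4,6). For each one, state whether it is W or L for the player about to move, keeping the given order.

(9,3): W, (6,3): W, (4,6): L

Compute win/loss labels from the base case upward. A position with no move is L. Any other position is W if it can reach an L in one move, else L.
No move ever increases a pile, so every position that can arise here has a ≤ 9 and b ≤ 6; it is enough to label the cells with 0 ≤ a ≤ 9 and 0 ≤ b ≤ 6.
Every move lowers a or b (never raises either), so fill the grid row by row in increasing a, and left to right within a row: each cell's successors are then already labelled.
      b=0  b=1  b=2  b=3  b=4  b=5  b=6
a=0:    L    W    L    W    L    W    L
a=1:    W    W    W    W    W    W    W
a=2:    L    W    L    W    L    W    L
a=3:    W    W    W    W    W    W    W
a=4:    L    W    L    W    L    W    L
a=5:    W    W    W    W    W    W    W
a=6:    L    W    L    W    L    W    L
a=7:    W    W    W    W    W    W    W
a=8:    L    W    L    W    L    W    L
a=9:    W    W    W    W    W    W    W
Cells with no legal move (terminal, hence L): (0,0).
The remaining L cells, each justified by listing all of its moves:
(0,2): L (sole option (0,1)(W) is W)
(0,4): L (sole option (0,3)(W) is W)
(0,6): L (sole option (0,5)(W) is W)
(2,0): L (sole option (1,0)(W) is W)
(2,2): L (options (1,2)(W), (2,1)(W), (1,1)(W) are all W)
(2,4): L (options (1,4)(W), (2,3)(W), (1,3)(W) are all W)
(2,6): L (options (1,6)(W), (2,5)(W), (1,5)(W) are all W)
(4,0): L (options (3,0)(W), (1,0)(W) are all W)
(4,2): L (options (3,2)(W), (1,2)(W), (4,1)(W), (3,1)(W) are all W)
(4,4): L (options (3,4)(W), (1,4)(W), (4,3)(W), (3,3)(W) are all W)
(4,6): L (options (3,6)(W), (1,6)(W), (4,5)(W), (3,5)(W) are all W)
(6,0): L (options (5,0)(W), (3,0)(W), (1,0)(W) are all W)
(6,2): L (options (5,2)(W), (3,2)(W), (1,2)(W), (6,1)(W), (5,1)(W) are all W)
(6,4): L (options (5,4)(W), (3,4)(W), (1,4)(W), (6,3)(W), (5,3)(W) are all W)
(6,6): L (options (5,6)(W), (3,6)(W), (1,6)(W), (6,5)(W), (5,5)(W) are all W)
(8,0): L (options (7,0)(W), (5,0)(W), (3,0)(W) are all W)
(8,2): L (options (7,2)(W), (5,2)(W), (3,2)(W), (8,1)(W), (7,1)(W) are all W)
(8,4): L (options (7,4)(W), (5,4)(W), (3,4)(W), (8,3)(W), (7,3)(W) are all W)
(8,6): L (options (7,6)(W), (5,6)(W), (3,6)(W), (8,5)(W), (7,5)(W) are all W)
Every other cell has at least one move into one of the L cells above, so it is W.
(9,3): the move to (8,2) reaches an L cell, so W
(6,3): the move to (6,2) reaches an L cell, so W
(4,6): one of the L cells justified above, so L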